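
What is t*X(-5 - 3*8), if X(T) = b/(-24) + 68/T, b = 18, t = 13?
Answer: -4667/116 ≈ -40.233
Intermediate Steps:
X(T) = -¾ + 68/T (X(T) = 18/(-24) + 68/T = 18*(-1/24) + 68/T = -¾ + 68/T)
t*X(-5 - 3*8) = 13*(-¾ + 68/(-5 - 3*8)) = 13*(-¾ + 68/(-5 - 24)) = 13*(-¾ + 68/(-29)) = 13*(-¾ + 68*(-1/29)) = 13*(-¾ - 68/29) = 13*(-359/116) = -4667/116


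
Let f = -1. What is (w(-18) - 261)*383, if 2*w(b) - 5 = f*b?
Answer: -191117/2 ≈ -95559.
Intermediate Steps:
w(b) = 5/2 - b/2 (w(b) = 5/2 + (-b)/2 = 5/2 - b/2)
(w(-18) - 261)*383 = ((5/2 - 1/2*(-18)) - 261)*383 = ((5/2 + 9) - 261)*383 = (23/2 - 261)*383 = -499/2*383 = -191117/2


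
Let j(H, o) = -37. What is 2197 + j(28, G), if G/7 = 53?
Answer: 2160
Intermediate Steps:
G = 371 (G = 7*53 = 371)
2197 + j(28, G) = 2197 - 37 = 2160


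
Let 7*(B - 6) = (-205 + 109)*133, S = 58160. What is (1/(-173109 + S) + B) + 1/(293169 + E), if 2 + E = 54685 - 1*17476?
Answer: -69041078733459/37976390824 ≈ -1818.0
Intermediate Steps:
B = -1818 (B = 6 + ((-205 + 109)*133)/7 = 6 + (-96*133)/7 = 6 + (1/7)*(-12768) = 6 - 1824 = -1818)
E = 37207 (E = -2 + (54685 - 1*17476) = -2 + (54685 - 17476) = -2 + 37209 = 37207)
(1/(-173109 + S) + B) + 1/(293169 + E) = (1/(-173109 + 58160) - 1818) + 1/(293169 + 37207) = (1/(-114949) - 1818) + 1/330376 = (-1/114949 - 1818) + 1/330376 = -208977283/114949 + 1/330376 = -69041078733459/37976390824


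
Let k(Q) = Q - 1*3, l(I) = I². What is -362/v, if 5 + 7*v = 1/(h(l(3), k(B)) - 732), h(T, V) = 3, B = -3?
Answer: 923643/1823 ≈ 506.66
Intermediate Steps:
k(Q) = -3 + Q (k(Q) = Q - 3 = -3 + Q)
v = -3646/5103 (v = -5/7 + 1/(7*(3 - 732)) = -5/7 + (⅐)/(-729) = -5/7 + (⅐)*(-1/729) = -5/7 - 1/5103 = -3646/5103 ≈ -0.71448)
-362/v = -362/(-3646/5103) = -362*(-5103/3646) = 923643/1823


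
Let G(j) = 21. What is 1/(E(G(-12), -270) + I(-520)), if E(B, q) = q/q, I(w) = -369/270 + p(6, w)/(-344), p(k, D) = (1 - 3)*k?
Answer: -645/214 ≈ -3.0140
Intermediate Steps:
p(k, D) = -2*k
I(w) = -859/645 (I(w) = -369/270 - 2*6/(-344) = -369*1/270 - 12*(-1/344) = -41/30 + 3/86 = -859/645)
E(B, q) = 1
1/(E(G(-12), -270) + I(-520)) = 1/(1 - 859/645) = 1/(-214/645) = -645/214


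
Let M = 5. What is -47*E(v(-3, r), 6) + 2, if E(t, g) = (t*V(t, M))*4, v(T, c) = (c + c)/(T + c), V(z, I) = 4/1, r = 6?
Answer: -3006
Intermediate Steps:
V(z, I) = 4 (V(z, I) = 4*1 = 4)
v(T, c) = 2*c/(T + c) (v(T, c) = (2*c)/(T + c) = 2*c/(T + c))
E(t, g) = 16*t (E(t, g) = (t*4)*4 = (4*t)*4 = 16*t)
-47*E(v(-3, r), 6) + 2 = -752*2*6/(-3 + 6) + 2 = -752*2*6/3 + 2 = -752*2*6*(⅓) + 2 = -752*4 + 2 = -47*64 + 2 = -3008 + 2 = -3006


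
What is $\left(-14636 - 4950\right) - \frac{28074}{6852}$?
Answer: $- \frac{22371891}{1142} \approx -19590.0$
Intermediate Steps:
$\left(-14636 - 4950\right) - \frac{28074}{6852} = -19586 - \frac{4679}{1142} = - \frac{22371891}{1142}$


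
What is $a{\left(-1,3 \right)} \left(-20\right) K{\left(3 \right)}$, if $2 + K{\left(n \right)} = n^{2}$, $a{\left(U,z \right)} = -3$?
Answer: $420$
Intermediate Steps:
$K{\left(n \right)} = -2 + n^{2}$
$a{\left(-1,3 \right)} \left(-20\right) K{\left(3 \right)} = \left(-3\right) \left(-20\right) \left(-2 + 3^{2}\right) = 60 \left(-2 + 9\right) = 60 \cdot 7 = 420$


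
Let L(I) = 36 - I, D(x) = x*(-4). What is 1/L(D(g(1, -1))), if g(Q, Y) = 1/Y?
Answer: 1/32 ≈ 0.031250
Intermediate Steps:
g(Q, Y) = 1/Y
D(x) = -4*x
1/L(D(g(1, -1))) = 1/(36 - (-4)/(-1)) = 1/(36 - (-4)*(-1)) = 1/(36 - 1*4) = 1/(36 - 4) = 1/32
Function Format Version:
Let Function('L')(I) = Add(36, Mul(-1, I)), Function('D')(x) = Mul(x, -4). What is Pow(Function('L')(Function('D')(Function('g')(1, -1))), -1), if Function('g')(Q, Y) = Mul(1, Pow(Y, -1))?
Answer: Rational(1, 32) ≈ 0.031250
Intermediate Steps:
Function('g')(Q, Y) = Pow(Y, -1)
Function('D')(x) = Mul(-4, x)
Pow(Function('L')(Function('D')(Function('g')(1, -1))), -1) = Pow(Add(36, Mul(-1, Mul(-4, Pow(-1, -1)))), -1) = Pow(Add(36, Mul(-1, Mul(-4, -1))), -1) = Pow(Add(36, Mul(-1, 4)), -1) = Pow(Add(36, -4), -1) = Pow(32, -1) = Rational(1, 32)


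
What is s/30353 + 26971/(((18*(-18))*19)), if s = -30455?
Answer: -1006131743/186853068 ≈ -5.3846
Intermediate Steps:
s/30353 + 26971/(((18*(-18))*19)) = -30455/30353 + 26971/(((18*(-18))*19)) = -30455*1/30353 + 26971/((-324*19)) = -30455/30353 + 26971/(-6156) = -30455/30353 + 26971*(-1/6156) = -30455/30353 - 26971/6156 = -1006131743/186853068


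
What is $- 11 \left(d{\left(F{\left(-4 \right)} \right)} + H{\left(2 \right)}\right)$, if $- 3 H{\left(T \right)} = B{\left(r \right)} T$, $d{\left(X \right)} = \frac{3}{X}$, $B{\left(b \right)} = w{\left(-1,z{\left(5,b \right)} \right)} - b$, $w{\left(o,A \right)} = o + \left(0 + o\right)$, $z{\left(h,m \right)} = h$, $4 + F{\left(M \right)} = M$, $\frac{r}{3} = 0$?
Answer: $- \frac{253}{24} \approx -10.542$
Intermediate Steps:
$r = 0$ ($r = 3 \cdot 0 = 0$)
$F{\left(M \right)} = -4 + M$
$w{\left(o,A \right)} = 2 o$ ($w{\left(o,A \right)} = o + o = 2 o$)
$B{\left(b \right)} = -2 - b$ ($B{\left(b \right)} = 2 \left(-1\right) - b = -2 - b$)
$H{\left(T \right)} = \frac{2 T}{3}$ ($H{\left(T \right)} = - \frac{\left(-2 - 0\right) T}{3} = - \frac{\left(-2 + 0\right) T}{3} = - \frac{\left(-2\right) T}{3} = \frac{2 T}{3}$)
$- 11 \left(d{\left(F{\left(-4 \right)} \right)} + H{\left(2 \right)}\right) = - 11 \left(\frac{3}{-4 - 4} + \frac{2}{3} \cdot 2\right) = - 11 \left(\frac{3}{-8} + \frac{4}{3}\right) = - 11 \left(3 \left(- \frac{1}{8}\right) + \frac{4}{3}\right) = - 11 \left(- \frac{3}{8} + \frac{4}{3}\right) = \left(-11\right) \frac{23}{24} = - \frac{253}{24}$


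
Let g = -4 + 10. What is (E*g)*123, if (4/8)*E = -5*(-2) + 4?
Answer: 20664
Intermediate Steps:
E = 28 (E = 2*(-5*(-2) + 4) = 2*(10 + 4) = 2*14 = 28)
g = 6
(E*g)*123 = (28*6)*123 = 168*123 = 20664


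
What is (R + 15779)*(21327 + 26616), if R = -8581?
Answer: 345093714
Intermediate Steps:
(R + 15779)*(21327 + 26616) = (-8581 + 15779)*(21327 + 26616) = 7198*47943 = 345093714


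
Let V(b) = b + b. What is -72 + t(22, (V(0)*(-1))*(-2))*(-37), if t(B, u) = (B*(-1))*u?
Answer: -72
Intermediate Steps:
V(b) = 2*b
t(B, u) = -B*u (t(B, u) = (-B)*u = -B*u)
-72 + t(22, (V(0)*(-1))*(-2))*(-37) = -72 - 1*22*((2*0)*(-1))*(-2)*(-37) = -72 - 1*22*(0*(-1))*(-2)*(-37) = -72 - 1*22*0*(-2)*(-37) = -72 - 1*22*0*(-37) = -72 + 0*(-37) = -72 + 0 = -72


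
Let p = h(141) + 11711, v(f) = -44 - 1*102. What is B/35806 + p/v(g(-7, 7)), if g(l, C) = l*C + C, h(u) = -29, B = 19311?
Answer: -207733143/2613838 ≈ -79.474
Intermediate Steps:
g(l, C) = C + C*l (g(l, C) = C*l + C = C + C*l)
v(f) = -146 (v(f) = -44 - 102 = -146)
p = 11682 (p = -29 + 11711 = 11682)
B/35806 + p/v(g(-7, 7)) = 19311/35806 + 11682/(-146) = 19311*(1/35806) + 11682*(-1/146) = 19311/35806 - 5841/73 = -207733143/2613838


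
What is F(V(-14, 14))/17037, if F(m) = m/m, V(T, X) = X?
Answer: 1/17037 ≈ 5.8696e-5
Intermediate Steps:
F(m) = 1
F(V(-14, 14))/17037 = 1/17037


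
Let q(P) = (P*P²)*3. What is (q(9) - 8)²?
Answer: 4748041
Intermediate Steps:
q(P) = 3*P³ (q(P) = P³*3 = 3*P³)
(q(9) - 8)² = (3*9³ - 8)² = (3*729 - 8)² = (2187 - 8)² = 2179² = 4748041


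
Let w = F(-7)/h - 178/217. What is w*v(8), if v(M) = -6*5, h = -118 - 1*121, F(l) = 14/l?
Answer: 1263240/51863 ≈ 24.357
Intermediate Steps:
h = -239 (h = -118 - 121 = -239)
v(M) = -30
w = -42108/51863 (w = (14/(-7))/(-239) - 178/217 = (14*(-⅐))*(-1/239) - 178*1/217 = -2*(-1/239) - 178/217 = 2/239 - 178/217 = -42108/51863 ≈ -0.81191)
w*v(8) = -42108/51863*(-30) = 1263240/51863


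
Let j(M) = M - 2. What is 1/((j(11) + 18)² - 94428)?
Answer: -1/93699 ≈ -1.0672e-5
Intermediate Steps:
j(M) = -2 + M
1/((j(11) + 18)² - 94428) = 1/(((-2 + 11) + 18)² - 94428) = 1/((9 + 18)² - 94428) = 1/(27² - 94428) = 1/(729 - 94428) = 1/(-93699) = -1/93699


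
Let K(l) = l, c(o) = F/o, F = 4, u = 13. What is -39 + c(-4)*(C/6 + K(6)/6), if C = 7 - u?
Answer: -39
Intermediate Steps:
c(o) = 4/o
C = -6 (C = 7 - 1*13 = 7 - 13 = -6)
-39 + c(-4)*(C/6 + K(6)/6) = -39 + (4/(-4))*(-6/6 + 6/6) = -39 + (4*(-¼))*(-6*⅙ + 6*(⅙)) = -39 - (-1 + 1) = -39 - 1*0 = -39 + 0 = -39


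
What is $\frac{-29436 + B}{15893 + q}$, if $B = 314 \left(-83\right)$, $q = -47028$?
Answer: $\frac{55498}{31135} \approx 1.7825$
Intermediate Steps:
$B = -26062$
$\frac{-29436 + B}{15893 + q} = \frac{-29436 - 26062}{15893 - 47028} = - \frac{55498}{-31135} = \left(-55498\right) \left(- \frac{1}{31135}\right) = \frac{55498}{31135}$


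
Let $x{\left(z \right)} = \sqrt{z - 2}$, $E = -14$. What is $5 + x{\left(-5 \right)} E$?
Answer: $5 - 14 i \sqrt{7} \approx 5.0 - 37.041 i$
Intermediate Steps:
$x{\left(z \right)} = \sqrt{-2 + z}$
$5 + x{\left(-5 \right)} E = 5 + \sqrt{-2 - 5} \left(-14\right) = 5 + \sqrt{-7} \left(-14\right) = 5 + i \sqrt{7} \left(-14\right) = 5 - 14 i \sqrt{7}$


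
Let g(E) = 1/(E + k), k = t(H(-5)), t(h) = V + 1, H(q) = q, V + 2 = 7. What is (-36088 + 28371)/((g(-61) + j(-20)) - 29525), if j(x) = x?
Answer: 424435/1624976 ≈ 0.26119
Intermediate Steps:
V = 5 (V = -2 + 7 = 5)
t(h) = 6 (t(h) = 5 + 1 = 6)
k = 6
g(E) = 1/(6 + E) (g(E) = 1/(E + 6) = 1/(6 + E))
(-36088 + 28371)/((g(-61) + j(-20)) - 29525) = (-36088 + 28371)/((1/(6 - 61) - 20) - 29525) = -7717/((1/(-55) - 20) - 29525) = -7717/((-1/55 - 20) - 29525) = -7717/(-1101/55 - 29525) = -7717/(-1624976/55) = -7717*(-55/1624976) = 424435/1624976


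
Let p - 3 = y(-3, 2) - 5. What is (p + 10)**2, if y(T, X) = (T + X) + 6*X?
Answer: 361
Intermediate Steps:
y(T, X) = T + 7*X
p = 9 (p = 3 + ((-3 + 7*2) - 5) = 3 + ((-3 + 14) - 5) = 3 + (11 - 5) = 3 + 6 = 9)
(p + 10)**2 = (9 + 10)**2 = 19**2 = 361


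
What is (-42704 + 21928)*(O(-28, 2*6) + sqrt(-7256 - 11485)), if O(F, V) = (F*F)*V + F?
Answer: -194878880 - 20776*I*sqrt(18741) ≈ -1.9488e+8 - 2.8442e+6*I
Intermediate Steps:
O(F, V) = F + V*F**2 (O(F, V) = F**2*V + F = V*F**2 + F = F + V*F**2)
(-42704 + 21928)*(O(-28, 2*6) + sqrt(-7256 - 11485)) = (-42704 + 21928)*(-28*(1 - 56*6) + sqrt(-7256 - 11485)) = -20776*(-28*(1 - 28*12) + sqrt(-18741)) = -20776*(-28*(1 - 336) + I*sqrt(18741)) = -20776*(-28*(-335) + I*sqrt(18741)) = -20776*(9380 + I*sqrt(18741)) = -194878880 - 20776*I*sqrt(18741)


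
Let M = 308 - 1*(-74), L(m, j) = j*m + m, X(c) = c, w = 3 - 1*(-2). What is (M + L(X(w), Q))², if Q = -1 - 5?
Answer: 127449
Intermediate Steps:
w = 5 (w = 3 + 2 = 5)
Q = -6
L(m, j) = m + j*m
M = 382 (M = 308 + 74 = 382)
(M + L(X(w), Q))² = (382 + 5*(1 - 6))² = (382 + 5*(-5))² = (382 - 25)² = 357² = 127449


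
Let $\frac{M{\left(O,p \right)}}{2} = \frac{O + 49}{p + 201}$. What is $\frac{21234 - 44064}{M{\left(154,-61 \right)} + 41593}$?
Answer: $- \frac{76100}{138653} \approx -0.54885$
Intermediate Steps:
$M{\left(O,p \right)} = \frac{2 \left(49 + O\right)}{201 + p}$ ($M{\left(O,p \right)} = 2 \frac{O + 49}{p + 201} = 2 \frac{49 + O}{201 + p} = \frac{2 \left(49 + O\right)}{201 + p}$)
$\frac{21234 - 44064}{M{\left(154,-61 \right)} + 41593} = \frac{21234 - 44064}{\frac{2 \left(49 + 154\right)}{201 - 61} + 41593} = - \frac{22830}{2 \cdot \frac{1}{140} \cdot 203 + 41593} = - \frac{22830}{\frac{29}{10} + 41593} = - \frac{22830}{\frac{415959}{10}} = \left(-22830\right) \frac{10}{415959} = - \frac{76100}{138653}$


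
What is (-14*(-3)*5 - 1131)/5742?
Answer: -307/1914 ≈ -0.16040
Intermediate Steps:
(-14*(-3)*5 - 1131)/5742 = (42*5 - 1131)*(1/5742) = (210 - 1131)*(1/5742) = -921*1/5742 = -307/1914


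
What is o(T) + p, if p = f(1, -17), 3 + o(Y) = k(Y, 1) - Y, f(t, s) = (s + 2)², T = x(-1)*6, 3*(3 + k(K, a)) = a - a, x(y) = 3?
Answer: 201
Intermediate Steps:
k(K, a) = -3 (k(K, a) = -3 + (a - a)/3 = -3 + (⅓)*0 = -3 + 0 = -3)
T = 18 (T = 3*6 = 18)
f(t, s) = (2 + s)²
o(Y) = -6 - Y (o(Y) = -3 + (-3 - Y) = -6 - Y)
p = 225 (p = (2 - 17)² = (-15)² = 225)
o(T) + p = (-6 - 1*18) + 225 = (-6 - 18) + 225 = -24 + 225 = 201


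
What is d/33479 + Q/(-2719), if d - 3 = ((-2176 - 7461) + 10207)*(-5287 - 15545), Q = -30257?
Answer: -31273076300/91029401 ≈ -343.55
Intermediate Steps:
d = -11874237 (d = 3 + ((-2176 - 7461) + 10207)*(-5287 - 15545) = 3 + (-9637 + 10207)*(-20832) = 3 + 570*(-20832) = 3 - 11874240 = -11874237)
d/33479 + Q/(-2719) = -11874237/33479 - 30257/(-2719) = -11874237*1/33479 - 30257*(-1/2719) = -11874237/33479 + 30257/2719 = -31273076300/91029401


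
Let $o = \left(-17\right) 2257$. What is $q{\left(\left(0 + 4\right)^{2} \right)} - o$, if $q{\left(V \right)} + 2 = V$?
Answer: $38383$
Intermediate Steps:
$q{\left(V \right)} = -2 + V$
$o = -38369$
$q{\left(\left(0 + 4\right)^{2} \right)} - o = \left(-2 + \left(0 + 4\right)^{2}\right) - -38369 = \left(-2 + 4^{2}\right) + 38369 = \left(-2 + 16\right) + 38369 = 14 + 38369 = 38383$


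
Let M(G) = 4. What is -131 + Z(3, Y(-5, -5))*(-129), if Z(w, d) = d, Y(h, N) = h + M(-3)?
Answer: -2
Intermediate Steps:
Y(h, N) = 4 + h (Y(h, N) = h + 4 = 4 + h)
-131 + Z(3, Y(-5, -5))*(-129) = -131 + (4 - 5)*(-129) = -131 - 1*(-129) = -131 + 129 = -2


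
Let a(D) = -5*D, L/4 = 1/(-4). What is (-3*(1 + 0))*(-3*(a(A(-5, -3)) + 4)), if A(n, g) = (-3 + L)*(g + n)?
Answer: -1404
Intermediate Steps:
L = -1 (L = 4/(-4) = 4*(-¼) = -1)
A(n, g) = -4*g - 4*n (A(n, g) = (-3 - 1)*(g + n) = -4*(g + n) = -4*g - 4*n)
(-3*(1 + 0))*(-3*(a(A(-5, -3)) + 4)) = (-3*(1 + 0))*(-3*(-5*(-4*(-3) - 4*(-5)) + 4)) = (-3*1)*(-3*(-5*(12 + 20) + 4)) = -(-9)*(-5*32 + 4) = -(-9)*(-160 + 4) = -(-9)*(-156) = -3*468 = -1404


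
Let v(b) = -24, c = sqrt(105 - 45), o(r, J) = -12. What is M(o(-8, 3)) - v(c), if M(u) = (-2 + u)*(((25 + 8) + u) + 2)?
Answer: -298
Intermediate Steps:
c = 2*sqrt(15) (c = sqrt(60) = 2*sqrt(15) ≈ 7.7460)
M(u) = (-2 + u)*(35 + u) (M(u) = (-2 + u)*((33 + u) + 2) = (-2 + u)*(35 + u))
M(o(-8, 3)) - v(c) = (-70 + (-12)**2 + 33*(-12)) - 1*(-24) = (-70 + 144 - 396) + 24 = -322 + 24 = -298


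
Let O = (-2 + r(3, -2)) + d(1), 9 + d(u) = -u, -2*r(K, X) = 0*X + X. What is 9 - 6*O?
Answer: 75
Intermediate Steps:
r(K, X) = -X/2 (r(K, X) = -(0*X + X)/2 = -(0 + X)/2 = -X/2)
d(u) = -9 - u
O = -11 (O = (-2 - ½*(-2)) + (-9 - 1*1) = (-2 + 1) + (-9 - 1) = -1 - 10 = -11)
9 - 6*O = 9 - 6*(-11) = 9 + 66 = 75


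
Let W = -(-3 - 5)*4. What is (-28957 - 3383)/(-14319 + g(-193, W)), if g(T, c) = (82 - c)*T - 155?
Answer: 8085/6031 ≈ 1.3406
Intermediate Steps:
W = 32 (W = -1*(-8)*4 = 8*4 = 32)
g(T, c) = -155 + T*(82 - c) (g(T, c) = T*(82 - c) - 155 = -155 + T*(82 - c))
(-28957 - 3383)/(-14319 + g(-193, W)) = (-28957 - 3383)/(-14319 + (-155 + 82*(-193) - 1*(-193)*32)) = -32340/(-14319 + (-155 - 15826 + 6176)) = -32340/(-14319 - 9805) = -32340/(-24124) = -32340*(-1/24124) = 8085/6031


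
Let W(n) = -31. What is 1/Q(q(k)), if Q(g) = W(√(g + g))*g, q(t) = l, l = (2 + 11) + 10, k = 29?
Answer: -1/713 ≈ -0.0014025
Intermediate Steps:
l = 23 (l = 13 + 10 = 23)
q(t) = 23
Q(g) = -31*g
1/Q(q(k)) = 1/(-31*23) = 1/(-713) = -1/713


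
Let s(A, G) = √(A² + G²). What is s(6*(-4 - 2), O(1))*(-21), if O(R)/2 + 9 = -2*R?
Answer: -42*√445 ≈ -885.99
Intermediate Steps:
O(R) = -18 - 4*R (O(R) = -18 + 2*(-2*R) = -18 - 4*R)
s(6*(-4 - 2), O(1))*(-21) = √((6*(-4 - 2))² + (-18 - 4*1)²)*(-21) = √((6*(-6))² + (-18 - 4)²)*(-21) = √((-36)² + (-22)²)*(-21) = √(1296 + 484)*(-21) = √1780*(-21) = (2*√445)*(-21) = -42*√445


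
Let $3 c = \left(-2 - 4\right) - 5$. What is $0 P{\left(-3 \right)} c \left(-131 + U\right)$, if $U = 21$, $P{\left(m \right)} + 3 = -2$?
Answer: $0$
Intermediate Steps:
$c = - \frac{11}{3}$ ($c = \frac{\left(-2 - 4\right) - 5}{3} = \frac{-6 - 5}{3} = \frac{1}{3} \left(-11\right) = - \frac{11}{3} \approx -3.6667$)
$P{\left(m \right)} = -5$ ($P{\left(m \right)} = -3 - 2 = -5$)
$0 P{\left(-3 \right)} c \left(-131 + U\right) = 0 \left(-5\right) \left(- \frac{11}{3}\right) \left(-131 + 21\right) = 0 \left(- \frac{11}{3}\right) \left(-110\right) = 0 \left(-110\right) = 0$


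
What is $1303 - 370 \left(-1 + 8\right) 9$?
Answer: $-22007$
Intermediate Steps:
$1303 - 370 \left(-1 + 8\right) 9 = 1303 - 370 \cdot 7 \cdot 9 = 1303 - 23310 = -22007$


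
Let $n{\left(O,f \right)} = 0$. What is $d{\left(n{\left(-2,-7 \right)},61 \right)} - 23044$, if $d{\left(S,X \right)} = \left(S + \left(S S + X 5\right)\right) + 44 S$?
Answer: $-22739$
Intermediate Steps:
$d{\left(S,X \right)} = S^{2} + 5 X + 45 S$ ($d{\left(S,X \right)} = \left(S + \left(S^{2} + 5 X\right)\right) + 44 S = \left(S + S^{2} + 5 X\right) + 44 S = S^{2} + 5 X + 45 S$)
$d{\left(n{\left(-2,-7 \right)},61 \right)} - 23044 = \left(0^{2} + 5 \cdot 61 + 45 \cdot 0\right) - 23044 = \left(0 + 305 + 0\right) - 23044 = 305 - 23044 = -22739$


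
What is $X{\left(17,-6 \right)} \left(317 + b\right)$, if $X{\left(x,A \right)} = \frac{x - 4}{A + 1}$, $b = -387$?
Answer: $182$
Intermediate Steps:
$X{\left(x,A \right)} = \frac{-4 + x}{1 + A}$
$X{\left(17,-6 \right)} \left(317 + b\right) = \frac{-4 + 17}{1 - 6} \left(317 - 387\right) = \frac{1}{-5} \cdot 13 \left(-70\right) = \left(- \frac{1}{5}\right) 13 \left(-70\right) = \left(- \frac{13}{5}\right) \left(-70\right) = 182$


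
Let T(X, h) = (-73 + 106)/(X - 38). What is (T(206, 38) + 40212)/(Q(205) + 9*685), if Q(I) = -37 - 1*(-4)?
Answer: 2251883/343392 ≈ 6.5578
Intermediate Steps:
Q(I) = -33 (Q(I) = -37 + 4 = -33)
T(X, h) = 33/(-38 + X)
(T(206, 38) + 40212)/(Q(205) + 9*685) = (33/(-38 + 206) + 40212)/(-33 + 9*685) = (33/168 + 40212)/(-33 + 6165) = (33*(1/168) + 40212)/6132 = (11/56 + 40212)*(1/6132) = (2251883/56)*(1/6132) = 2251883/343392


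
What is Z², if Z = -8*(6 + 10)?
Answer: 16384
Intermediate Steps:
Z = -128 (Z = -8*16 = -128)
Z² = (-128)² = 16384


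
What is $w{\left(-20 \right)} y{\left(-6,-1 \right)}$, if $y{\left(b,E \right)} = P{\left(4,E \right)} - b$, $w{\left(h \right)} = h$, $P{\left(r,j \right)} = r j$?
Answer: $-40$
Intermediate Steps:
$P{\left(r,j \right)} = j r$
$y{\left(b,E \right)} = - b + 4 E$ ($y{\left(b,E \right)} = E 4 - b = 4 E - b = - b + 4 E$)
$w{\left(-20 \right)} y{\left(-6,-1 \right)} = - 20 \left(\left(-1\right) \left(-6\right) + 4 \left(-1\right)\right) = - 20 \left(6 - 4\right) = \left(-20\right) 2 = -40$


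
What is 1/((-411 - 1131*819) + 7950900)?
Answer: 1/7024200 ≈ 1.4237e-7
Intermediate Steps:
1/((-411 - 1131*819) + 7950900) = 1/((-411 - 926289) + 7950900) = 1/(-926700 + 7950900) = 1/7024200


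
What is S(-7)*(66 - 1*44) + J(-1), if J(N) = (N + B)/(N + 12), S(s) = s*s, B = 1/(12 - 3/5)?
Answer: 675854/627 ≈ 1077.9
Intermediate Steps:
B = 5/57 (B = 1/(12 - 3*⅕) = 1/(12 - ⅗) = 1/(57/5) = 5/57 ≈ 0.087719)
S(s) = s²
J(N) = (5/57 + N)/(12 + N) (J(N) = (N + 5/57)/(N + 12) = (5/57 + N)/(12 + N))
S(-7)*(66 - 1*44) + J(-1) = (-7)²*(66 - 1*44) + (5/57 - 1)/(12 - 1) = 49*(66 - 44) - 52/57/11 = 49*22 + (1/11)*(-52/57) = 1078 - 52/627 = 675854/627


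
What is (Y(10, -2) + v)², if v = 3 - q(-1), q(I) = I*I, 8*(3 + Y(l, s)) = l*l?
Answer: 529/4 ≈ 132.25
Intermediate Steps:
Y(l, s) = -3 + l²/8 (Y(l, s) = -3 + (l*l)/8 = -3 + l²/8)
q(I) = I²
v = 2 (v = 3 - 1*(-1)² = 3 - 1*1 = 3 - 1 = 2)
(Y(10, -2) + v)² = ((-3 + (⅛)*10²) + 2)² = ((-3 + (⅛)*100) + 2)² = ((-3 + 25/2) + 2)² = (19/2 + 2)² = (23/2)² = 529/4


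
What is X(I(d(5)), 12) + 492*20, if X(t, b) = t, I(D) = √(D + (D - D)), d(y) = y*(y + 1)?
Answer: 9840 + √30 ≈ 9845.5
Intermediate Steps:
d(y) = y*(1 + y)
I(D) = √D (I(D) = √(D + 0) = √D)
X(I(d(5)), 12) + 492*20 = √(5*(1 + 5)) + 492*20 = √(5*6) + 9840 = √30 + 9840 = 9840 + √30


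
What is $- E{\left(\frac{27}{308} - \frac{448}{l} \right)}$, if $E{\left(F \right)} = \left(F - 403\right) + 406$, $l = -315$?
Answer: $- \frac{62507}{13860} \approx -4.5099$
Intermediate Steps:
$E{\left(F \right)} = 3 + F$ ($E{\left(F \right)} = \left(-403 + F\right) + 406 = 3 + F$)
$- E{\left(\frac{27}{308} - \frac{448}{l} \right)} = - (3 + \left(\frac{27}{308} - \frac{448}{-315}\right)) = - (3 + \left(27 \cdot \frac{1}{308} - - \frac{64}{45}\right)) = - (3 + \left(\frac{27}{308} + \frac{64}{45}\right)) = - (3 + \frac{20927}{13860}) = \left(-1\right) \frac{62507}{13860} = - \frac{62507}{13860}$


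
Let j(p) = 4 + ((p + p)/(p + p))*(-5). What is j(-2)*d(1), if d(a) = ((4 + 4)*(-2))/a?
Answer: 16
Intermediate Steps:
d(a) = -16/a (d(a) = (8*(-2))/a = -16/a)
j(p) = -1 (j(p) = 4 + ((2*p)/((2*p)))*(-5) = 4 + ((2*p)*(1/(2*p)))*(-5) = 4 + 1*(-5) = 4 - 5 = -1)
j(-2)*d(1) = -(-16)/1 = -(-16) = -1*(-16) = 16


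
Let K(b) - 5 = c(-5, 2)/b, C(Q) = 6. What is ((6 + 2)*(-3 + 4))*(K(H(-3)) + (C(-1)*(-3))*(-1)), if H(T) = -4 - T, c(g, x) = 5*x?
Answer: 104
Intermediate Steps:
K(b) = 5 + 10/b (K(b) = 5 + (5*2)/b = 5 + 10/b)
((6 + 2)*(-3 + 4))*(K(H(-3)) + (C(-1)*(-3))*(-1)) = ((6 + 2)*(-3 + 4))*((5 + 10/(-4 - 1*(-3))) + (6*(-3))*(-1)) = (8*1)*((5 + 10/(-4 + 3)) - 18*(-1)) = 8*((5 + 10/(-1)) + 18) = 8*((5 + 10*(-1)) + 18) = 8*((5 - 10) + 18) = 8*(-5 + 18) = 8*13 = 104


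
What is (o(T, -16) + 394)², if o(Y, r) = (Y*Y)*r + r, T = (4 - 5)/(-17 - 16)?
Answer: 169435963876/1185921 ≈ 1.4287e+5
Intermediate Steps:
T = 1/33 (T = -1/(-33) = -1*(-1/33) = 1/33 ≈ 0.030303)
o(Y, r) = r + r*Y² (o(Y, r) = Y²*r + r = r*Y² + r = r + r*Y²)
(o(T, -16) + 394)² = (-16*(1 + (1/33)²) + 394)² = (-16*(1 + 1/1089) + 394)² = (-16*1090/1089 + 394)² = (-17440/1089 + 394)² = (411626/1089)² = 169435963876/1185921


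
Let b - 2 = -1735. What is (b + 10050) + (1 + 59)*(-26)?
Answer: 6757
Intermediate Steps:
b = -1733 (b = 2 - 1735 = -1733)
(b + 10050) + (1 + 59)*(-26) = (-1733 + 10050) + (1 + 59)*(-26) = 8317 + 60*(-26) = 8317 - 1560 = 6757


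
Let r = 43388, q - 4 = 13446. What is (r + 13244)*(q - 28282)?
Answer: -839965824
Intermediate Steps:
q = 13450 (q = 4 + 13446 = 13450)
(r + 13244)*(q - 28282) = (43388 + 13244)*(13450 - 28282) = 56632*(-14832) = -839965824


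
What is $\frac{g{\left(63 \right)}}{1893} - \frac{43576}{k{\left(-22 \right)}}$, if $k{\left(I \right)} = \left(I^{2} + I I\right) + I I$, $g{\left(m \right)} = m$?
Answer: $- \frac{6866491}{229053} \approx -29.978$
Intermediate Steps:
$k{\left(I \right)} = 3 I^{2}$ ($k{\left(I \right)} = \left(I^{2} + I^{2}\right) + I^{2} = 2 I^{2} + I^{2} = 3 I^{2}$)
$\frac{g{\left(63 \right)}}{1893} - \frac{43576}{k{\left(-22 \right)}} = \frac{63}{1893} - \frac{43576}{3 \left(-22\right)^{2}} = 63 \cdot \frac{1}{1893} - \frac{43576}{3 \cdot 484} = \frac{21}{631} - \frac{43576}{1452} = \frac{21}{631} - \frac{10894}{363} = - \frac{6866491}{229053}$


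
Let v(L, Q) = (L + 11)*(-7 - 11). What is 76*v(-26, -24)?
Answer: 20520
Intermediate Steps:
v(L, Q) = -198 - 18*L (v(L, Q) = (11 + L)*(-18) = -198 - 18*L)
76*v(-26, -24) = 76*(-198 - 18*(-26)) = 76*(-198 + 468) = 76*270 = 20520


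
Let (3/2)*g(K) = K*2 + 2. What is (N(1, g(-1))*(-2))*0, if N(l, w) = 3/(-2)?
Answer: 0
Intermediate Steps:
g(K) = 4/3 + 4*K/3 (g(K) = 2*(K*2 + 2)/3 = 2*(2*K + 2)/3 = 2*(2 + 2*K)/3 = 4/3 + 4*K/3)
N(l, w) = -3/2 (N(l, w) = 3*(-½) = -3/2)
(N(1, g(-1))*(-2))*0 = -3/2*(-2)*0 = 3*0 = 0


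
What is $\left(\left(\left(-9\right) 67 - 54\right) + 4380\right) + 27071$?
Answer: $30794$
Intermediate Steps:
$\left(\left(\left(-9\right) 67 - 54\right) + 4380\right) + 27071 = \left(\left(-603 - 54\right) + 4380\right) + 27071 = \left(-657 + 4380\right) + 27071 = 3723 + 27071 = 30794$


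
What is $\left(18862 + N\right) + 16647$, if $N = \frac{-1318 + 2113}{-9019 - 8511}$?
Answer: $\frac{124494395}{3506} \approx 35509.0$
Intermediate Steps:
$N = - \frac{159}{3506}$ ($N = \frac{795}{-17530} = 795 \left(- \frac{1}{17530}\right) = - \frac{159}{3506} \approx -0.045351$)
$\left(18862 + N\right) + 16647 = \left(18862 - \frac{159}{3506}\right) + 16647 = \frac{66130013}{3506} + 16647 = \frac{124494395}{3506}$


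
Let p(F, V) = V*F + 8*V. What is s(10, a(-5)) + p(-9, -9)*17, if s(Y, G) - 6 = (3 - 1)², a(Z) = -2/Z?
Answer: 163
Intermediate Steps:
s(Y, G) = 10 (s(Y, G) = 6 + (3 - 1)² = 6 + 2² = 6 + 4 = 10)
p(F, V) = 8*V + F*V (p(F, V) = F*V + 8*V = 8*V + F*V)
s(10, a(-5)) + p(-9, -9)*17 = 10 - 9*(8 - 9)*17 = 10 - 9*(-1)*17 = 10 + 9*17 = 10 + 153 = 163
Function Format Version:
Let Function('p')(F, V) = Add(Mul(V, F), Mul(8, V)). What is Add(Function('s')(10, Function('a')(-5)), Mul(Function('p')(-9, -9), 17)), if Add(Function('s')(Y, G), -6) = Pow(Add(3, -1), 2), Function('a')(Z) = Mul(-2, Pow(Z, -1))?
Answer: 163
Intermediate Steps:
Function('s')(Y, G) = 10 (Function('s')(Y, G) = Add(6, Pow(Add(3, -1), 2)) = Add(6, Pow(2, 2)) = Add(6, 4) = 10)
Function('p')(F, V) = Add(Mul(8, V), Mul(F, V)) (Function('p')(F, V) = Add(Mul(F, V), Mul(8, V)) = Add(Mul(8, V), Mul(F, V)))
Add(Function('s')(10, Function('a')(-5)), Mul(Function('p')(-9, -9), 17)) = Add(10, Mul(Mul(-9, Add(8, -9)), 17)) = Add(10, Mul(Mul(-9, -1), 17)) = Add(10, Mul(9, 17)) = Add(10, 153) = 163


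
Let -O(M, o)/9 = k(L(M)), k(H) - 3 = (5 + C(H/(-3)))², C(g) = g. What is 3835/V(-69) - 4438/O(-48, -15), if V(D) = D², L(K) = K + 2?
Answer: 17751449/8922114 ≈ 1.9896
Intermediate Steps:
L(K) = 2 + K
k(H) = 3 + (5 - H/3)² (k(H) = 3 + (5 + H/(-3))² = 3 + (5 + H*(-⅓))² = 3 + (5 - H/3)²)
O(M, o) = -27 - (-13 + M)² (O(M, o) = -9*(3 + (-15 + (2 + M))²/9) = -9*(3 + (-13 + M)²/9) = -27 - (-13 + M)²)
3835/V(-69) - 4438/O(-48, -15) = 3835/((-69)²) - 4438/(-27 - (-13 - 48)²) = 3835/4761 - 4438/(-27 - 1*(-61)²) = 3835*(1/4761) - 4438/(-27 - 1*3721) = 3835/4761 - 4438/(-27 - 3721) = 3835/4761 - 4438/(-3748) = 3835/4761 - 4438*(-1/3748) = 3835/4761 + 2219/1874 = 17751449/8922114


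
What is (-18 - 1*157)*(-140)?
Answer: 24500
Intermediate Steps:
(-18 - 1*157)*(-140) = (-18 - 157)*(-140) = -175*(-140) = 24500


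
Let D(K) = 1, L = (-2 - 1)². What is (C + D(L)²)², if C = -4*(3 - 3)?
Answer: 1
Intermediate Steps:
L = 9 (L = (-3)² = 9)
C = 0 (C = -4*0 = 0)
(C + D(L)²)² = (0 + 1²)² = (0 + 1)² = 1² = 1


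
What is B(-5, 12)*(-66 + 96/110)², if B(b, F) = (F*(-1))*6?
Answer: -923812128/3025 ≈ -3.0539e+5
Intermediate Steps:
B(b, F) = -6*F (B(b, F) = -F*6 = -6*F)
B(-5, 12)*(-66 + 96/110)² = (-6*12)*(-66 + 96/110)² = -72*(-66 + 96*(1/110))² = -72*(-66 + 48/55)² = -72*(-3582/55)² = -72*12830724/3025 = -923812128/3025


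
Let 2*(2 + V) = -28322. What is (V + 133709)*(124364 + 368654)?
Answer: 58938329828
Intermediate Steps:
V = -14163 (V = -2 + (½)*(-28322) = -2 - 14161 = -14163)
(V + 133709)*(124364 + 368654) = (-14163 + 133709)*(124364 + 368654) = 119546*493018 = 58938329828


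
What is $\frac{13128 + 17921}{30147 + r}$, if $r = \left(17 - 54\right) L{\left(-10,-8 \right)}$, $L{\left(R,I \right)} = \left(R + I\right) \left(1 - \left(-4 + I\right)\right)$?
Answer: $\frac{31049}{38805} \approx 0.80013$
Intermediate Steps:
$L{\left(R,I \right)} = \left(5 - I\right) \left(I + R\right)$ ($L{\left(R,I \right)} = \left(I + R\right) \left(5 - I\right) = \left(5 - I\right) \left(I + R\right)$)
$r = 8658$ ($r = \left(17 - 54\right) \left(- \left(-8\right)^{2} + 5 \left(-8\right) + 5 \left(-10\right) - \left(-8\right) \left(-10\right)\right) = - 37 \left(\left(-1\right) 64 - 40 - 50 - 80\right) = - 37 \left(-64 - 40 - 50 - 80\right) = \left(-37\right) \left(-234\right) = 8658$)
$\frac{13128 + 17921}{30147 + r} = \frac{13128 + 17921}{30147 + 8658} = \frac{31049}{38805}$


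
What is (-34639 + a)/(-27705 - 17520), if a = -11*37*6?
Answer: 37081/45225 ≈ 0.81992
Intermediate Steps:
a = -2442 (a = -407*6 = -2442)
(-34639 + a)/(-27705 - 17520) = (-34639 - 2442)/(-27705 - 17520) = -37081/(-45225) = -37081*(-1/45225) = 37081/45225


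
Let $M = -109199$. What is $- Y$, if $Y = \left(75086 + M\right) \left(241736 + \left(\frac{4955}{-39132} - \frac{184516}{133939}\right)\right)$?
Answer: $\frac{14407093862711011141}{1747100316} \approx 8.2463 \cdot 10^{9}$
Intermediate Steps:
$Y = - \frac{14407093862711011141}{1747100316}$ ($Y = \left(75086 - 109199\right) \left(241736 + \left(\frac{4955}{-39132} - \frac{184516}{133939}\right)\right) = - 34113 \left(241736 + \left(4955 \left(- \frac{1}{39132}\right) - \frac{184516}{133939}\right)\right) = - 34113 \left(241736 - \frac{7884147857}{5241300948}\right) = \left(-34113\right) \frac{1267003241817871}{5241300948} = - \frac{14407093862711011141}{1747100316} \approx -8.2463 \cdot 10^{9}$)
$- Y = \left(-1\right) \left(- \frac{14407093862711011141}{1747100316}\right) = \frac{14407093862711011141}{1747100316}$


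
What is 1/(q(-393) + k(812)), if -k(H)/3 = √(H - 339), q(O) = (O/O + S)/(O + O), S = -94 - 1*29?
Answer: -23973/657485672 - 463347*√473/657485672 ≈ -0.015363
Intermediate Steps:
S = -123 (S = -94 - 29 = -123)
q(O) = -61/O (q(O) = (O/O - 123)/(O + O) = (1 - 123)/((2*O)) = -61/O)
k(H) = -3*√(-339 + H) (k(H) = -3*√(H - 339) = -3*√(-339 + H))
1/(q(-393) + k(812)) = 1/(-61/(-393) - 3*√(-339 + 812)) = 1/(-61*(-1/393) - 3*√473) = 1/(61/393 - 3*√473)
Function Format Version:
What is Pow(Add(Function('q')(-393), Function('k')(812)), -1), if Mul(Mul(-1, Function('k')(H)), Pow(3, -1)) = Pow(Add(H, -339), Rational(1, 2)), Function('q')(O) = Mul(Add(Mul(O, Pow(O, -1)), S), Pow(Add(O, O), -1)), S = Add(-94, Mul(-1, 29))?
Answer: Add(Rational(-23973, 657485672), Mul(Rational(-463347, 657485672), Pow(473, Rational(1, 2)))) ≈ -0.015363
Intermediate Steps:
S = -123 (S = Add(-94, -29) = -123)
Function('q')(O) = Mul(-61, Pow(O, -1)) (Function('q')(O) = Mul(Add(Mul(O, Pow(O, -1)), -123), Pow(Add(O, O), -1)) = Mul(Add(1, -123), Pow(Mul(2, O), -1)) = Mul(-122, Mul(Rational(1, 2), Pow(O, -1))) = Mul(-61, Pow(O, -1)))
Function('k')(H) = Mul(-3, Pow(Add(-339, H), Rational(1, 2))) (Function('k')(H) = Mul(-3, Pow(Add(H, -339), Rational(1, 2))) = Mul(-3, Pow(Add(-339, H), Rational(1, 2))))
Pow(Add(Function('q')(-393), Function('k')(812)), -1) = Pow(Add(Mul(-61, Pow(-393, -1)), Mul(-3, Pow(Add(-339, 812), Rational(1, 2)))), -1) = Pow(Add(Mul(-61, Rational(-1, 393)), Mul(-3, Pow(473, Rational(1, 2)))), -1) = Pow(Add(Rational(61, 393), Mul(-3, Pow(473, Rational(1, 2)))), -1)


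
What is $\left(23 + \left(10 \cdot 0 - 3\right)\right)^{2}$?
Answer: $400$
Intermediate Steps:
$\left(23 + \left(10 \cdot 0 - 3\right)\right)^{2} = \left(23 + \left(0 - 3\right)\right)^{2} = \left(23 - 3\right)^{2} = 20^{2} = 400$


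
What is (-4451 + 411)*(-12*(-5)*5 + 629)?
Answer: -3753160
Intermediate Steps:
(-4451 + 411)*(-12*(-5)*5 + 629) = -4040*(60*5 + 629) = -4040*(300 + 629) = -4040*929 = -3753160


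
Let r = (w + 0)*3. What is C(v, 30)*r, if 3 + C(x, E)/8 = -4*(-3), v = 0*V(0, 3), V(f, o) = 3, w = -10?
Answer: -2160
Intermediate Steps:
v = 0 (v = 0*3 = 0)
C(x, E) = 72 (C(x, E) = -24 + 8*(-4*(-3)) = -24 + 8*12 = -24 + 96 = 72)
r = -30 (r = (-10 + 0)*3 = -10*3 = -30)
C(v, 30)*r = 72*(-30) = -2160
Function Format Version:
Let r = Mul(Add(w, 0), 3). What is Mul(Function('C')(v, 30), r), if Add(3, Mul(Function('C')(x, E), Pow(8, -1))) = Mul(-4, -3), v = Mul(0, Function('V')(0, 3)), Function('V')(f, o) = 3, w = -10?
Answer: -2160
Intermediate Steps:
v = 0 (v = Mul(0, 3) = 0)
Function('C')(x, E) = 72 (Function('C')(x, E) = Add(-24, Mul(8, Mul(-4, -3))) = Add(-24, Mul(8, 12)) = Add(-24, 96) = 72)
r = -30 (r = Mul(Add(-10, 0), 3) = Mul(-10, 3) = -30)
Mul(Function('C')(v, 30), r) = Mul(72, -30) = -2160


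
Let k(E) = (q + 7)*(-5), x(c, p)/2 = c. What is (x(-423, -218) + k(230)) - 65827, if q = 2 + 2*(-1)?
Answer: -66708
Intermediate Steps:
x(c, p) = 2*c
q = 0 (q = 2 - 2 = 0)
k(E) = -35 (k(E) = (0 + 7)*(-5) = 7*(-5) = -35)
(x(-423, -218) + k(230)) - 65827 = (2*(-423) - 35) - 65827 = (-846 - 35) - 65827 = -881 - 65827 = -66708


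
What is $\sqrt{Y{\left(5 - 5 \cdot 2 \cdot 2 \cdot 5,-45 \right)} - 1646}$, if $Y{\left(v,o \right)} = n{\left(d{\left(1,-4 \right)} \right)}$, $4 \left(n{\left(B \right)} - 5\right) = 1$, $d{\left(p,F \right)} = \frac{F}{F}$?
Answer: $\frac{i \sqrt{6563}}{2} \approx 40.506 i$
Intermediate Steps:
$d{\left(p,F \right)} = 1$
$n{\left(B \right)} = \frac{21}{4}$ ($n{\left(B \right)} = 5 + \frac{1}{4} \cdot 1 = 5 + \frac{1}{4} = \frac{21}{4}$)
$Y{\left(v,o \right)} = \frac{21}{4}$
$\sqrt{Y{\left(5 - 5 \cdot 2 \cdot 2 \cdot 5,-45 \right)} - 1646} = \sqrt{\frac{21}{4} - 1646} = \sqrt{- \frac{6563}{4}} = \frac{i \sqrt{6563}}{2}$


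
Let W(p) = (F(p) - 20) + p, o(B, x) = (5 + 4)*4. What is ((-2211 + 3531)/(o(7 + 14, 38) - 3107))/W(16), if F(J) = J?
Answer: -110/3071 ≈ -0.035819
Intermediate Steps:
o(B, x) = 36 (o(B, x) = 9*4 = 36)
W(p) = -20 + 2*p (W(p) = (p - 20) + p = (-20 + p) + p = -20 + 2*p)
((-2211 + 3531)/(o(7 + 14, 38) - 3107))/W(16) = ((-2211 + 3531)/(36 - 3107))/(-20 + 2*16) = (1320/(-3071))/(-20 + 32) = (1320*(-1/3071))/12 = -1320/3071*1/12 = -110/3071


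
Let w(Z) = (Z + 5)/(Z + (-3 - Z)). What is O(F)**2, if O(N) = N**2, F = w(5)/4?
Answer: 625/1296 ≈ 0.48225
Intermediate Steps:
w(Z) = -5/3 - Z/3 (w(Z) = (5 + Z)/(-3) = (5 + Z)*(-1/3) = -5/3 - Z/3)
F = -5/6 (F = (-5/3 - 1/3*5)/4 = (-5/3 - 5/3)*(1/4) = -10/3*1/4 = -5/6 ≈ -0.83333)
O(F)**2 = ((-5/6)**2)**2 = (25/36)**2 = 625/1296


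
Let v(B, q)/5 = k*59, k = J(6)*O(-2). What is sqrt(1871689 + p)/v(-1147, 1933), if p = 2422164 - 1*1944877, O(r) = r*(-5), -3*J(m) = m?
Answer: -sqrt(146811)/1475 ≈ -0.25977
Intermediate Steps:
J(m) = -m/3
O(r) = -5*r
k = -20 (k = (-1/3*6)*(-5*(-2)) = -2*10 = -20)
v(B, q) = -5900 (v(B, q) = 5*(-20*59) = 5*(-1180) = -5900)
p = 477287 (p = 2422164 - 1944877 = 477287)
sqrt(1871689 + p)/v(-1147, 1933) = sqrt(1871689 + 477287)/(-5900) = sqrt(2348976)*(-1/5900) = (4*sqrt(146811))*(-1/5900) = -sqrt(146811)/1475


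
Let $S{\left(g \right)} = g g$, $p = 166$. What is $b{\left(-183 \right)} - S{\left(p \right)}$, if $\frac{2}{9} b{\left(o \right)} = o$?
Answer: $- \frac{56759}{2} \approx -28380.0$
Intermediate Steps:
$b{\left(o \right)} = \frac{9 o}{2}$
$S{\left(g \right)} = g^{2}$
$b{\left(-183 \right)} - S{\left(p \right)} = \frac{9}{2} \left(-183\right) - 166^{2} = - \frac{1647}{2} - 27556 = - \frac{56759}{2}$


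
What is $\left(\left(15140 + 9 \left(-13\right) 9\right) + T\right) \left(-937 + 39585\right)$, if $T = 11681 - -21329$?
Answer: $1820204856$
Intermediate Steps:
$T = 33010$ ($T = 11681 + 21329 = 33010$)
$\left(\left(15140 + 9 \left(-13\right) 9\right) + T\right) \left(-937 + 39585\right) = \left(\left(15140 + 9 \left(-13\right) 9\right) + 33010\right) \left(-937 + 39585\right) = \left(\left(15140 - 1053\right) + 33010\right) 38648 = \left(14087 + 33010\right) 38648 = 47097 \cdot 38648 = 1820204856$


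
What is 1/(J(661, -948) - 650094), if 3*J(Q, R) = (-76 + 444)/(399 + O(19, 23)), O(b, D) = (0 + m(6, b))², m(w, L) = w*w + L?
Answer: -642/417360325 ≈ -1.5382e-6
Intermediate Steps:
m(w, L) = L + w² (m(w, L) = w² + L = L + w²)
O(b, D) = (36 + b)² (O(b, D) = (0 + (b + 6²))² = (0 + (b + 36))² = (0 + (36 + b))² = (36 + b)²)
J(Q, R) = 23/642 (J(Q, R) = ((-76 + 444)/(399 + (36 + 19)²))/3 = (368/(399 + 55²))/3 = (368/(399 + 3025))/3 = (368/3424)/3 = (368*(1/3424))/3 = (⅓)*(23/214) = 23/642)
1/(J(661, -948) - 650094) = 1/(23/642 - 650094) = 1/(-417360325/642) = -642/417360325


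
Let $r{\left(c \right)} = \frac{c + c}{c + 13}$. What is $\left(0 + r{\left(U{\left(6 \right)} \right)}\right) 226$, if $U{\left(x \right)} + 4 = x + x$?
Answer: $\frac{3616}{21} \approx 172.19$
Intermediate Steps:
$U{\left(x \right)} = -4 + 2 x$ ($U{\left(x \right)} = -4 + \left(x + x\right) = -4 + 2 x$)
$r{\left(c \right)} = \frac{2 c}{13 + c}$
$\left(0 + r{\left(U{\left(6 \right)} \right)}\right) 226 = \left(0 + \frac{2 \left(-4 + 2 \cdot 6\right)}{13 + \left(-4 + 2 \cdot 6\right)}\right) 226 = \left(0 + \frac{2 \left(-4 + 12\right)}{13 + \left(-4 + 12\right)}\right) 226 = \left(0 + 2 \cdot 8 \frac{1}{13 + 8}\right) 226 = \left(0 + 2 \cdot 8 \cdot \frac{1}{21}\right) 226 = \left(0 + \frac{16}{21}\right) 226 = \frac{16}{21} \cdot 226 = \frac{3616}{21}$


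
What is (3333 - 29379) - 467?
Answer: -26513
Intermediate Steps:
(3333 - 29379) - 467 = -26046 - 467 = -26513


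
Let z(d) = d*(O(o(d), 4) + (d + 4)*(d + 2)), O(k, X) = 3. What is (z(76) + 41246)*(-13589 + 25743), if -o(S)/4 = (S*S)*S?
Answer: 6267987956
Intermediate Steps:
o(S) = -4*S³ (o(S) = -4*S*S*S = -4*S²*S = -4*S³)
z(d) = d*(3 + (2 + d)*(4 + d)) (z(d) = d*(3 + (d + 4)*(d + 2)) = d*(3 + (4 + d)*(2 + d)) = d*(3 + (2 + d)*(4 + d)))
(z(76) + 41246)*(-13589 + 25743) = (76*(11 + 76² + 6*76) + 41246)*(-13589 + 25743) = (76*(11 + 5776 + 456) + 41246)*12154 = (76*6243 + 41246)*12154 = (474468 + 41246)*12154 = 515714*12154 = 6267987956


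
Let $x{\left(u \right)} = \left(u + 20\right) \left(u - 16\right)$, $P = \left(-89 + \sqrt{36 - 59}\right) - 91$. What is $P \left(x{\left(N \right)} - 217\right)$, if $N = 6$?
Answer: $85860 - 477 i \sqrt{23} \approx 85860.0 - 2287.6 i$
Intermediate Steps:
$P = -180 + i \sqrt{23}$ ($P = \left(-89 + \sqrt{-23}\right) - 91 = \left(-89 + i \sqrt{23}\right) - 91 = -180 + i \sqrt{23} \approx -180.0 + 4.7958 i$)
$x{\left(u \right)} = \left(-16 + u\right) \left(20 + u\right)$ ($x{\left(u \right)} = \left(20 + u\right) \left(-16 + u\right) = \left(-16 + u\right) \left(20 + u\right)$)
$P \left(x{\left(N \right)} - 217\right) = \left(-180 + i \sqrt{23}\right) \left(\left(-320 + 6^{2} + 4 \cdot 6\right) - 217\right) = \left(-180 + i \sqrt{23}\right) \left(\left(-320 + 36 + 24\right) - 217\right) = \left(-180 + i \sqrt{23}\right) \left(-260 - 217\right) = \left(-180 + i \sqrt{23}\right) \left(-477\right) = 85860 - 477 i \sqrt{23}$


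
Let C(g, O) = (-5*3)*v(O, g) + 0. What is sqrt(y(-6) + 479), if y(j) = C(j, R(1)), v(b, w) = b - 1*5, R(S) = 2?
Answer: 2*sqrt(131) ≈ 22.891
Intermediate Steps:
v(b, w) = -5 + b (v(b, w) = b - 5 = -5 + b)
C(g, O) = 75 - 15*O (C(g, O) = (-5*3)*(-5 + O) + 0 = -15*(-5 + O) + 0 = (75 - 15*O) + 0 = 75 - 15*O)
y(j) = 45 (y(j) = 75 - 15*2 = 75 - 30 = 45)
sqrt(y(-6) + 479) = sqrt(45 + 479) = sqrt(524) = 2*sqrt(131)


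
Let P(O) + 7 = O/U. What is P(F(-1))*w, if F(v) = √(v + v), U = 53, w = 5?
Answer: -35 + 5*I*√2/53 ≈ -35.0 + 0.13342*I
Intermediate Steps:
F(v) = √2*√v (F(v) = √(2*v) = √2*√v)
P(O) = -7 + O/53
P(F(-1))*w = (-7 + (√2*√(-1))/53)*5 = (-7 + (√2*I)/53)*5 = (-7 + (I*√2)/53)*5 = (-7 + I*√2/53)*5 = -35 + 5*I*√2/53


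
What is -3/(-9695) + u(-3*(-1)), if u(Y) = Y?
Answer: 29088/9695 ≈ 3.0003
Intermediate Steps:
-3/(-9695) + u(-3*(-1)) = -3/(-9695) - 3*(-1) = -1/9695*(-3) + 3 = 3/9695 + 3 = 29088/9695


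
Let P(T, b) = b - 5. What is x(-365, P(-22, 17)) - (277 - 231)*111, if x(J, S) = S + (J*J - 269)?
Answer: 127862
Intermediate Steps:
P(T, b) = -5 + b
x(J, S) = -269 + S + J**2 (x(J, S) = S + (J**2 - 269) = S + (-269 + J**2) = -269 + S + J**2)
x(-365, P(-22, 17)) - (277 - 231)*111 = (-269 + (-5 + 17) + (-365)**2) - (277 - 231)*111 = (-269 + 12 + 133225) - 46*111 = 132968 - 1*5106 = 132968 - 5106 = 127862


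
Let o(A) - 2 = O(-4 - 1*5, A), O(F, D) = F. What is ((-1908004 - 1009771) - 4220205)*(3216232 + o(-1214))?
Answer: -22957349725500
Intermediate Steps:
o(A) = -7 (o(A) = 2 + (-4 - 1*5) = 2 + (-4 - 5) = 2 - 9 = -7)
((-1908004 - 1009771) - 4220205)*(3216232 + o(-1214)) = ((-1908004 - 1009771) - 4220205)*(3216232 - 7) = (-2917775 - 4220205)*3216225 = -7137980*3216225 = -22957349725500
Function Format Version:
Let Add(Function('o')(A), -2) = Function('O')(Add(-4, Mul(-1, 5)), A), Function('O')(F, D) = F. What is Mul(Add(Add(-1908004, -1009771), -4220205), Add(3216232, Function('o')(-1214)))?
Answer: -22957349725500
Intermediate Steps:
Function('o')(A) = -7 (Function('o')(A) = Add(2, Add(-4, Mul(-1, 5))) = Add(2, Add(-4, -5)) = Add(2, -9) = -7)
Mul(Add(Add(-1908004, -1009771), -4220205), Add(3216232, Function('o')(-1214))) = Mul(Add(Add(-1908004, -1009771), -4220205), Add(3216232, -7)) = Mul(Add(-2917775, -4220205), 3216225) = Mul(-7137980, 3216225) = -22957349725500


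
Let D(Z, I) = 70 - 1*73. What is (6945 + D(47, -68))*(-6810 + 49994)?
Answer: 299783328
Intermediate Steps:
D(Z, I) = -3 (D(Z, I) = 70 - 73 = -3)
(6945 + D(47, -68))*(-6810 + 49994) = (6945 - 3)*(-6810 + 49994) = 6942*43184 = 299783328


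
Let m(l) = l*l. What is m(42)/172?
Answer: 441/43 ≈ 10.256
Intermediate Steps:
m(l) = l²
m(42)/172 = 42²/172 = 1764*(1/172) = 441/43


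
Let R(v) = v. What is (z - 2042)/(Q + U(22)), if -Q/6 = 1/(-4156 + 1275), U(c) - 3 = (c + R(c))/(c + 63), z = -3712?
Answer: -1409068290/861929 ≈ -1634.8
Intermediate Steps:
U(c) = 3 + 2*c/(63 + c) (U(c) = 3 + (c + c)/(c + 63) = 3 + (2*c)/(63 + c) = 3 + 2*c/(63 + c))
Q = 6/2881 (Q = -6/(-4156 + 1275) = -6/(-2881) = -6*(-1/2881) = 6/2881 ≈ 0.0020826)
(z - 2042)/(Q + U(22)) = (-3712 - 2042)/(6/2881 + (189 + 5*22)/(63 + 22)) = -5754/(6/2881 + (189 + 110)/85) = -5754/(6/2881 + (1/85)*299) = -5754/(6/2881 + 299/85) = -5754/861929/244885 = -5754*244885/861929 = -1409068290/861929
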